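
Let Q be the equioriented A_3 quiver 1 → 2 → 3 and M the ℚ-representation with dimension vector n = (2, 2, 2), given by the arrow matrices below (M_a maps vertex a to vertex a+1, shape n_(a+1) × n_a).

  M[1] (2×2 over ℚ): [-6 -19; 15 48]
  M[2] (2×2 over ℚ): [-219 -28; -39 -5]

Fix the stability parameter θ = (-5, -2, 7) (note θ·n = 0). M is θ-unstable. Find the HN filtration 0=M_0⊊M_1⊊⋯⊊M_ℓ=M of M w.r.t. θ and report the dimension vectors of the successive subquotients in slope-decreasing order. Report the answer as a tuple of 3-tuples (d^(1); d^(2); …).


Via rank(M_{q-1}∘⋯∘M_p): M ≅ I[1,3]^2.
μ_θ-semistable layers: μ^(1)=7; μ^(2)=-2; μ^(3)=-5

((0, 0, 2); (0, 2, 0); (2, 0, 0))


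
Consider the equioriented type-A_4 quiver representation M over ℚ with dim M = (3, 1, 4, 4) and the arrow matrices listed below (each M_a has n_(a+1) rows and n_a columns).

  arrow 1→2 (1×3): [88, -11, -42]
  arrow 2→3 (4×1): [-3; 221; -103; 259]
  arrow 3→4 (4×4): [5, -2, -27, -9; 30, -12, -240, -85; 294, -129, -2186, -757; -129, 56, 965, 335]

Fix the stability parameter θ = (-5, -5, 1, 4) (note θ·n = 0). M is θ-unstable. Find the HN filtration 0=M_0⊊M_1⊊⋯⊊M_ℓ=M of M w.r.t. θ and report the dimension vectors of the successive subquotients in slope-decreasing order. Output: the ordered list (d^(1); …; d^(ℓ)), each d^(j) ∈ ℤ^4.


Barcode: M ≅ I[1,1]^2, I[1,4], I[3,4]^3. HN layers by μ_θ (3 steps, strictly decreasing):
  μ^(1)=4; μ^(2)=1; μ^(3)=-5

((0, 0, 0, 4); (0, 0, 4, 0); (3, 1, 0, 0))


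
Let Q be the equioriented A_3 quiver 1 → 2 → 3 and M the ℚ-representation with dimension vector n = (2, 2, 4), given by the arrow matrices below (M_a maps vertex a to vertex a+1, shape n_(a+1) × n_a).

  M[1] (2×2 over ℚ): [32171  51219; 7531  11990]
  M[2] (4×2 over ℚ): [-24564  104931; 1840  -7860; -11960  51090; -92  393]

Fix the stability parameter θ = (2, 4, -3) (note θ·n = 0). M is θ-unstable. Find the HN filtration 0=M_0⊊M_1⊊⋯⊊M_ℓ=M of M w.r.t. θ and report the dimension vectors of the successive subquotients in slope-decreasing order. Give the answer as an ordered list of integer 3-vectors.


Barcode: M ≅ I[1,2], I[1,3], I[3,3]^3. HN layers by μ_θ (4 steps, strictly decreasing):
  μ^(1)=4; μ^(2)=2; μ^(3)=1; μ^(4)=-3

((0, 1, 0); (1, 0, 0); (1, 1, 1); (0, 0, 3))


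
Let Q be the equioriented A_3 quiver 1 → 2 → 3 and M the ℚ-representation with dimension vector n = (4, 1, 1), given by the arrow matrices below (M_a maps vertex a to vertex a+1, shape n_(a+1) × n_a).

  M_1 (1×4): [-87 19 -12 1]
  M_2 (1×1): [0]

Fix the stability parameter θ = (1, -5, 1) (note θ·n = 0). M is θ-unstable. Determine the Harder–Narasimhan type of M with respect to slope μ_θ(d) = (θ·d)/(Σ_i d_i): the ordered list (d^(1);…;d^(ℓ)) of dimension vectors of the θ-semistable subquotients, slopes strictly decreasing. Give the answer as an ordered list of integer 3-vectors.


Barcode: M ≅ I[1,1]^3, I[1,2], I[3,3]. HN layers by μ_θ (2 steps, strictly decreasing):
  μ^(1)=1; μ^(2)=-2

((3, 0, 1); (1, 1, 0))


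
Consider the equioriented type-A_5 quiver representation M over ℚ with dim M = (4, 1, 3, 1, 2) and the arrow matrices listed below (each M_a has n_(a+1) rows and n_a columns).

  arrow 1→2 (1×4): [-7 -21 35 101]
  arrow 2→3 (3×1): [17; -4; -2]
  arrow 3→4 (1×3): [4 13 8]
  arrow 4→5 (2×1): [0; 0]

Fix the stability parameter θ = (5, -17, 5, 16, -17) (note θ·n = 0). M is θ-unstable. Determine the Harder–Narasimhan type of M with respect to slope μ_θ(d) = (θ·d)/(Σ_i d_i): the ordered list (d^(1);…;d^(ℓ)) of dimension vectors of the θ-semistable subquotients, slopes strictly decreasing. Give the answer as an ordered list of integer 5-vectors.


Via rank(M_{q-1}∘⋯∘M_p): M ≅ I[1,1]^3, I[1,3], I[3,3], I[3,4], I[5,5]^2.
μ_θ-semistable layers: μ^(1)=16; μ^(2)=5; μ^(3)=-6; μ^(4)=-17

((0, 0, 0, 1, 0); (3, 0, 3, 0, 0); (1, 1, 0, 0, 0); (0, 0, 0, 0, 2))


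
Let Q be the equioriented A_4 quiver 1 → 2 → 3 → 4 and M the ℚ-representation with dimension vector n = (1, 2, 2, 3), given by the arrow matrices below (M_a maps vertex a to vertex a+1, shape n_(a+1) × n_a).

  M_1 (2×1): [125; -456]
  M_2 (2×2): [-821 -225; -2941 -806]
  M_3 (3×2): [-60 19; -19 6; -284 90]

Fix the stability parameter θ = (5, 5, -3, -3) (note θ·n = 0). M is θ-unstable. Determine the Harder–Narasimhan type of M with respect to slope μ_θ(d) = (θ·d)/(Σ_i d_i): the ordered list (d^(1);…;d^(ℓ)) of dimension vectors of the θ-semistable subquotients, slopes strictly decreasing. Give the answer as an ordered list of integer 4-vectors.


Barcode: M ≅ I[1,4], I[2,4], I[4,4]. HN layers by μ_θ (3 steps, strictly decreasing):
  μ^(1)=1; μ^(2)=-1/3; μ^(3)=-3

((1, 1, 1, 1); (0, 1, 1, 1); (0, 0, 0, 1))


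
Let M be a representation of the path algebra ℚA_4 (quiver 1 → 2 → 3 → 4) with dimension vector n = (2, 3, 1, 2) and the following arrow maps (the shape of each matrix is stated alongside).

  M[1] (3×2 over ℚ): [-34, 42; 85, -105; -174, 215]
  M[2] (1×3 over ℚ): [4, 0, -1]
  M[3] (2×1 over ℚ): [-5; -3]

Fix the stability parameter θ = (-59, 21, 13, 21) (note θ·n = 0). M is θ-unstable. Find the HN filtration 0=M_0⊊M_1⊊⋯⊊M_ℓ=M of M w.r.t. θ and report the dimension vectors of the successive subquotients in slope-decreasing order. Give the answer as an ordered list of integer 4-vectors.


Barcode: M ≅ I[1,2], I[1,4], I[2,2], I[4,4]. HN layers by μ_θ (3 steps, strictly decreasing):
  μ^(1)=21; μ^(2)=17; μ^(3)=-59

((0, 2, 0, 2); (0, 1, 1, 0); (2, 0, 0, 0))


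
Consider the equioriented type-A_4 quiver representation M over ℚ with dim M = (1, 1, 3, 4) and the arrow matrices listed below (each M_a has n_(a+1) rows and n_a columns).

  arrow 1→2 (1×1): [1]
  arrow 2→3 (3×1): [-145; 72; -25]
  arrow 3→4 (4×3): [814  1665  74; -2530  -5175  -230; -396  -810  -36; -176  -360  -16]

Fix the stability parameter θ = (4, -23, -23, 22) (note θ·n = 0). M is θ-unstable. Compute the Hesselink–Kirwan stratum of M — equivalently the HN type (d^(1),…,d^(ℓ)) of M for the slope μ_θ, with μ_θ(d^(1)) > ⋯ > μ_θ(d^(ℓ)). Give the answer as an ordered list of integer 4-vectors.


Barcode: M ≅ I[1,3], I[3,3], I[3,4], I[4,4]^3. HN layers by μ_θ (3 steps, strictly decreasing):
  μ^(1)=22; μ^(2)=-14; μ^(3)=-23

((0, 0, 0, 4); (1, 1, 1, 0); (0, 0, 2, 0))


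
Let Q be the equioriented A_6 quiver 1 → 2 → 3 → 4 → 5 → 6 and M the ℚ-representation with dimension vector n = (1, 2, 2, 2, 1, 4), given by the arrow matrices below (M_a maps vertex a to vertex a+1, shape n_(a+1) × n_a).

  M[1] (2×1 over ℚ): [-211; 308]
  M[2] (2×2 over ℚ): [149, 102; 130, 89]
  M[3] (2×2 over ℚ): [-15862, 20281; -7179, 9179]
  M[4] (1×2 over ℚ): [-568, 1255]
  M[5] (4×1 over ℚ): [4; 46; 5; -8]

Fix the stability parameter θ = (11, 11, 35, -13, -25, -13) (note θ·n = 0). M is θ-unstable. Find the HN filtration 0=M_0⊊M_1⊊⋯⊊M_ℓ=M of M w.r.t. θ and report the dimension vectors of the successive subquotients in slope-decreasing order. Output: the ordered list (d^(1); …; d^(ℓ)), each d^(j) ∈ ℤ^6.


Via rank(M_{q-1}∘⋯∘M_p): M ≅ I[1,6], I[2,4], I[6,6]^3.
μ_θ-semistable layers: μ^(1)=11; μ^(2)=1; μ^(3)=-13

((0, 1, 1, 1, 0, 0); (1, 1, 1, 1, 1, 1); (0, 0, 0, 0, 0, 3))


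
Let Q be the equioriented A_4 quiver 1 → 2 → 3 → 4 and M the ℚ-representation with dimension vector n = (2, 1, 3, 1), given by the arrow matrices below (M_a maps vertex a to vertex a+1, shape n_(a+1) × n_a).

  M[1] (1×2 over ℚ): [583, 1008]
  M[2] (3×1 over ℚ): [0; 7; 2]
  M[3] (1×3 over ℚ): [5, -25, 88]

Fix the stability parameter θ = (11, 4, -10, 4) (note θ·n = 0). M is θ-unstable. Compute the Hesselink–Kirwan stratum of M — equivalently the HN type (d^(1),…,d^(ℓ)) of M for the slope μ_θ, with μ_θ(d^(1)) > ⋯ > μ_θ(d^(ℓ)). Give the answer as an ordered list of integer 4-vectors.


Barcode: M ≅ I[1,1], I[1,4], I[3,3]^2. HN layers by μ_θ (4 steps, strictly decreasing):
  μ^(1)=11; μ^(2)=4; μ^(3)=5/3; μ^(4)=-10

((1, 0, 0, 0); (0, 0, 0, 1); (1, 1, 1, 0); (0, 0, 2, 0))


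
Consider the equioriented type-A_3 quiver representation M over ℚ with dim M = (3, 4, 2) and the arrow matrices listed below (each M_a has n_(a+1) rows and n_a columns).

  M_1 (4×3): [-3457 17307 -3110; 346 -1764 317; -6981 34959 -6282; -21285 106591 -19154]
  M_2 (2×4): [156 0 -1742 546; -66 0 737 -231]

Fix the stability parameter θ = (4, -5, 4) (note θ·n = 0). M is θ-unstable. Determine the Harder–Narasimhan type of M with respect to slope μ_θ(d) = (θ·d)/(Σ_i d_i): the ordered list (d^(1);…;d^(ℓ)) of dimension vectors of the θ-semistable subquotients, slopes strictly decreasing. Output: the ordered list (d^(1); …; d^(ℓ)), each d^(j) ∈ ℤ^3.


Interval decomposition of M: I[1,1], I[1,2]^2, I[2,2], I[2,3], I[3,3].
HN type (ℓ=3): μ^(1)=4; μ^(2)=-1/2; μ^(3)=-5

((1, 0, 2); (2, 2, 0); (0, 2, 0))


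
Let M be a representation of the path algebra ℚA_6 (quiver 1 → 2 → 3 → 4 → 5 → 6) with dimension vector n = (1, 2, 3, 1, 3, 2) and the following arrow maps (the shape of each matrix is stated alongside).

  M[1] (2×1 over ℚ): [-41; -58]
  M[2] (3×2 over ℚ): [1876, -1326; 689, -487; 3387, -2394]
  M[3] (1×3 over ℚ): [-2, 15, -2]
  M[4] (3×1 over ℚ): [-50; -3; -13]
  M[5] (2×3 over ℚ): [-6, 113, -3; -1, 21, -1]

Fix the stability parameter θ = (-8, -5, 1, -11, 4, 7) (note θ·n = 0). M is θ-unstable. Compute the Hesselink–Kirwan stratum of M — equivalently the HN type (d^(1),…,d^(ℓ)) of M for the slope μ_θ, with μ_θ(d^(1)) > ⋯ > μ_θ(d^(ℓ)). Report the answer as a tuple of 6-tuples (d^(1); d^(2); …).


Barcode: M ≅ I[1,5], I[2,3], I[3,3], I[5,6]^2. HN layers by μ_θ (5 steps, strictly decreasing):
  μ^(1)=7; μ^(2)=4; μ^(3)=1; μ^(4)=-5; μ^(5)=-8

((0, 0, 0, 0, 0, 2); (0, 0, 0, 0, 3, 0); (0, 0, 2, 0, 0, 0); (0, 2, 1, 1, 0, 0); (1, 0, 0, 0, 0, 0))


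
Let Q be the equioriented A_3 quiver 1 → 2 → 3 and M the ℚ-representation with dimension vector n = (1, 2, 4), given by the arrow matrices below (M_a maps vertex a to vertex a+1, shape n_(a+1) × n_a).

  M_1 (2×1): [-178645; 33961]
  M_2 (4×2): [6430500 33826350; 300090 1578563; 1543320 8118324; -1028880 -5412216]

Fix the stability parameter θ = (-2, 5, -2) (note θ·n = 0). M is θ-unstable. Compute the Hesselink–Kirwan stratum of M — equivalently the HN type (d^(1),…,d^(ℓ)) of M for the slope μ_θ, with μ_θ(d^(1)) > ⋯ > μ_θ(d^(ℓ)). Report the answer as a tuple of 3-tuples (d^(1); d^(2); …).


Interval decomposition of M: I[1,3], I[2,2], I[3,3]^3.
HN type (ℓ=3): μ^(1)=5; μ^(2)=3/2; μ^(3)=-2

((0, 1, 0); (0, 1, 1); (1, 0, 3))


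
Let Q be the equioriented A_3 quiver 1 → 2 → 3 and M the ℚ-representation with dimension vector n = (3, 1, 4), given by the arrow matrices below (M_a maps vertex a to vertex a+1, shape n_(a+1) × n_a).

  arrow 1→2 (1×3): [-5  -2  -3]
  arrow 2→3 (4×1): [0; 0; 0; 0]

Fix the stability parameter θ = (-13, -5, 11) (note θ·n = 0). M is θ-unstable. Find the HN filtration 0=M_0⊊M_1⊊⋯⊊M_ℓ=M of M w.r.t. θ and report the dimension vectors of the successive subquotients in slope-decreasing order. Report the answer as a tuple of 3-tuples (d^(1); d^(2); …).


Barcode: M ≅ I[1,1]^2, I[1,2], I[3,3]^4. HN layers by μ_θ (3 steps, strictly decreasing):
  μ^(1)=11; μ^(2)=-5; μ^(3)=-13

((0, 0, 4); (0, 1, 0); (3, 0, 0))


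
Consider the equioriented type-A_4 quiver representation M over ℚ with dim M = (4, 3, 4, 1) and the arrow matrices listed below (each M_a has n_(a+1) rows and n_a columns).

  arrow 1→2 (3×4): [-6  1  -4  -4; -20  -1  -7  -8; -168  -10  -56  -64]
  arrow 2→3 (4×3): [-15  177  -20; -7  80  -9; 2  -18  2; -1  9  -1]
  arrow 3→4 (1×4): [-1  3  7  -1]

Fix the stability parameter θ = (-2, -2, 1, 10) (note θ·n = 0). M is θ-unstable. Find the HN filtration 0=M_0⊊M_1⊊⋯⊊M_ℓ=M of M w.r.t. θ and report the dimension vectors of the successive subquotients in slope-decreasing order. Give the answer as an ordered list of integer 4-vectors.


Interval decomposition of M: I[1,1], I[1,3]^2, I[1,4], I[3,3].
HN type (ℓ=3): μ^(1)=10; μ^(2)=1; μ^(3)=-2

((0, 0, 0, 1); (0, 0, 4, 0); (4, 3, 0, 0))


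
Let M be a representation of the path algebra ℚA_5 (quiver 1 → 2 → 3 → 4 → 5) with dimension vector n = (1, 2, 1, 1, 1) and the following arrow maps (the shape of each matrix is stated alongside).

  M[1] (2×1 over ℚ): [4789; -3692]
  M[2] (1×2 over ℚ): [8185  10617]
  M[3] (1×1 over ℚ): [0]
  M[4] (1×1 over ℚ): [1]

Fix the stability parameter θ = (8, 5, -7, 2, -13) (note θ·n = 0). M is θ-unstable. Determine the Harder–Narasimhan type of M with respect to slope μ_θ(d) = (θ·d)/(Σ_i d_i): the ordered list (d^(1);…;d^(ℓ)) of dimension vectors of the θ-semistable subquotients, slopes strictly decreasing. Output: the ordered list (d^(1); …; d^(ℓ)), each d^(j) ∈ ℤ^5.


Interval decomposition of M: I[1,3], I[2,2], I[4,5].
HN type (ℓ=3): μ^(1)=5; μ^(2)=2; μ^(3)=-11/2

((0, 1, 0, 0, 0); (1, 1, 1, 0, 0); (0, 0, 0, 1, 1))


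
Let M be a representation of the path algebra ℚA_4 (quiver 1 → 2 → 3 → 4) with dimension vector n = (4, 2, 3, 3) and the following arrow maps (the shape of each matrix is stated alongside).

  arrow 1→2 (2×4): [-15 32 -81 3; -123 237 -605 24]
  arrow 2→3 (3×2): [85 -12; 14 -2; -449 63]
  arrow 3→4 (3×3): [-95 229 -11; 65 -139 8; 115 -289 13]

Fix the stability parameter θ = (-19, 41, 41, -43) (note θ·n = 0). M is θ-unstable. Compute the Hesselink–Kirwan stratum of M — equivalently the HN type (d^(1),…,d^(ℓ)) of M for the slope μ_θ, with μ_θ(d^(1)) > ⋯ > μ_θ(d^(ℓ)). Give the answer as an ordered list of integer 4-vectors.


Interval decomposition of M: I[1,1]^2, I[1,4]^2, I[3,3], I[4,4].
HN type (ℓ=4): μ^(1)=41; μ^(2)=13; μ^(3)=-19; μ^(4)=-43

((0, 0, 1, 0); (0, 2, 2, 2); (4, 0, 0, 0); (0, 0, 0, 1))


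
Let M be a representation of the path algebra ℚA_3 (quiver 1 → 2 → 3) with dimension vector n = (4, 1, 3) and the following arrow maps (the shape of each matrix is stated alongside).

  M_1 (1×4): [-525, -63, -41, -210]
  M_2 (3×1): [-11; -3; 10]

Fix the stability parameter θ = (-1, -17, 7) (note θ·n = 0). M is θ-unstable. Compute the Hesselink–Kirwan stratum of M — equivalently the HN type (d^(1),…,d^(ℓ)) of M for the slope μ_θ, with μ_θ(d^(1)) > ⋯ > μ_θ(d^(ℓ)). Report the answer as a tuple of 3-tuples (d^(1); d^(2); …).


Via rank(M_{q-1}∘⋯∘M_p): M ≅ I[1,1]^3, I[1,3], I[3,3]^2.
μ_θ-semistable layers: μ^(1)=7; μ^(2)=-1; μ^(3)=-9

((0, 0, 3); (3, 0, 0); (1, 1, 0))


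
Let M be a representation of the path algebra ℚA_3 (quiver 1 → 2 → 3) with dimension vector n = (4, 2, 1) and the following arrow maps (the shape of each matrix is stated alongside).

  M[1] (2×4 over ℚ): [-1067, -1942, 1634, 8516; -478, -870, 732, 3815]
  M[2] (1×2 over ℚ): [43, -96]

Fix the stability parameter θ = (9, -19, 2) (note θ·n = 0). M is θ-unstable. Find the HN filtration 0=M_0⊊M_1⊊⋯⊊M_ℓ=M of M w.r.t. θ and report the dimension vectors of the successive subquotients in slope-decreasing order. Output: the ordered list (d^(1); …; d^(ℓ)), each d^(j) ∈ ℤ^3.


Via rank(M_{q-1}∘⋯∘M_p): M ≅ I[1,1]^2, I[1,2], I[1,3].
μ_θ-semistable layers: μ^(1)=9; μ^(2)=2; μ^(3)=-5

((2, 0, 0); (0, 0, 1); (2, 2, 0))


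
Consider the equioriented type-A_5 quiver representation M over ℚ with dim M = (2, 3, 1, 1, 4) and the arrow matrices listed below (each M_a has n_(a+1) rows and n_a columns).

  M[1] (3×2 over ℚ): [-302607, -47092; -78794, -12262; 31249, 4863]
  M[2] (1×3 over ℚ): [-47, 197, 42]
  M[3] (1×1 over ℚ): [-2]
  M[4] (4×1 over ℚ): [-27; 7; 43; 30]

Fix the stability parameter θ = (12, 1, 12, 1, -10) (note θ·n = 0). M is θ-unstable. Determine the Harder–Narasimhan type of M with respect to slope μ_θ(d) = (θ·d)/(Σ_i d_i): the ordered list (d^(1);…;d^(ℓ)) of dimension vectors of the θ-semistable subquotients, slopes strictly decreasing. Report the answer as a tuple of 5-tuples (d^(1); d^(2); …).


Via rank(M_{q-1}∘⋯∘M_p): M ≅ I[1,2], I[1,5], I[2,2], I[5,5]^3.
μ_θ-semistable layers: μ^(1)=13/2; μ^(2)=16/5; μ^(3)=1; μ^(4)=-10

((1, 1, 0, 0, 0); (1, 1, 1, 1, 1); (0, 1, 0, 0, 0); (0, 0, 0, 0, 3))


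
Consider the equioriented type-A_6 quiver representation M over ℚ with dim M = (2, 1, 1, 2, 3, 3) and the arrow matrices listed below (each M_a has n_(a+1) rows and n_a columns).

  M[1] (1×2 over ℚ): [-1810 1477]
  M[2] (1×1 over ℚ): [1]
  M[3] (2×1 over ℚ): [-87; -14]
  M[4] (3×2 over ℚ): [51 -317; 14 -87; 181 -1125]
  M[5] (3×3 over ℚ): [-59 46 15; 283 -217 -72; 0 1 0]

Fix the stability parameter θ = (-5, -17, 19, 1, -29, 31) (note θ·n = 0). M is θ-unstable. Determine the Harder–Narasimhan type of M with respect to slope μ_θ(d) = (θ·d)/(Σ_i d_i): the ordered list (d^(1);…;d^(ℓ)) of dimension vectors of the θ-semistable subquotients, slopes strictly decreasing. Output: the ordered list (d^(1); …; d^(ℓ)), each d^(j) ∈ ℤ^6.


Barcode: M ≅ I[1,1], I[1,6], I[4,6], I[5,6]. HN layers by μ_θ (6 steps, strictly decreasing):
  μ^(1)=31; μ^(2)=-3; μ^(3)=-5; μ^(4)=-11; μ^(5)=-14; μ^(6)=-29

((0, 0, 0, 0, 0, 3); (0, 0, 1, 1, 1, 0); (1, 0, 0, 0, 0, 0); (1, 1, 0, 0, 0, 0); (0, 0, 0, 1, 1, 0); (0, 0, 0, 0, 1, 0))


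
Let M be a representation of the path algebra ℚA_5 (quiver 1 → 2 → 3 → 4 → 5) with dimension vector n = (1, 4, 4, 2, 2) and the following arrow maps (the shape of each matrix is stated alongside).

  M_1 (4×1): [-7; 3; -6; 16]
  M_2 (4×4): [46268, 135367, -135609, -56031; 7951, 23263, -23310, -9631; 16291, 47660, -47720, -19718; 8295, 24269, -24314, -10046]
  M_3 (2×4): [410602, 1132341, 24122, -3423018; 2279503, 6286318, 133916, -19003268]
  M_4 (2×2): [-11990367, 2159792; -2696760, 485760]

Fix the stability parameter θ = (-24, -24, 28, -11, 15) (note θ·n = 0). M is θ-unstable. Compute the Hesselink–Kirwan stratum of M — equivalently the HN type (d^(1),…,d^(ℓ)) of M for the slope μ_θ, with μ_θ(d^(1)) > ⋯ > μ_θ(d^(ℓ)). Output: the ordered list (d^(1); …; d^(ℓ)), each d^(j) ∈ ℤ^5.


Barcode: M ≅ I[1,4], I[2,3]^2, I[2,5], I[5,5]. HN layers by μ_θ (4 steps, strictly decreasing):
  μ^(1)=28; μ^(2)=15; μ^(3)=17/2; μ^(4)=-24

((0, 0, 2, 0, 0); (0, 0, 0, 0, 2); (0, 0, 2, 2, 0); (1, 4, 0, 0, 0))


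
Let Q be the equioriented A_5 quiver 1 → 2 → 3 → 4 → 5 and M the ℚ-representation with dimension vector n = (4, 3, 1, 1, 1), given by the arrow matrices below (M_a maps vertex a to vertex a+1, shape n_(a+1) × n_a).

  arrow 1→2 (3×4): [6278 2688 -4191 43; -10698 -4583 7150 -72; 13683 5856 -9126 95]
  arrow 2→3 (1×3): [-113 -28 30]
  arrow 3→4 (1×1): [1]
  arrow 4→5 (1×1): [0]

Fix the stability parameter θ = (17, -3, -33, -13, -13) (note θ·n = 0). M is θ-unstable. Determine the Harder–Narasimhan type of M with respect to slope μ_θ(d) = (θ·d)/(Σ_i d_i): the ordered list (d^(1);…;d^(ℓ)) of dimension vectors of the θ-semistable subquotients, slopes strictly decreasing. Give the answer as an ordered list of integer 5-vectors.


Via rank(M_{q-1}∘⋯∘M_p): M ≅ I[1,1], I[1,2]^2, I[1,4], I[5,5].
μ_θ-semistable layers: μ^(1)=17; μ^(2)=7; μ^(3)=-8; μ^(4)=-13

((1, 0, 0, 0, 0); (2, 2, 0, 0, 0); (1, 1, 1, 1, 0); (0, 0, 0, 0, 1))


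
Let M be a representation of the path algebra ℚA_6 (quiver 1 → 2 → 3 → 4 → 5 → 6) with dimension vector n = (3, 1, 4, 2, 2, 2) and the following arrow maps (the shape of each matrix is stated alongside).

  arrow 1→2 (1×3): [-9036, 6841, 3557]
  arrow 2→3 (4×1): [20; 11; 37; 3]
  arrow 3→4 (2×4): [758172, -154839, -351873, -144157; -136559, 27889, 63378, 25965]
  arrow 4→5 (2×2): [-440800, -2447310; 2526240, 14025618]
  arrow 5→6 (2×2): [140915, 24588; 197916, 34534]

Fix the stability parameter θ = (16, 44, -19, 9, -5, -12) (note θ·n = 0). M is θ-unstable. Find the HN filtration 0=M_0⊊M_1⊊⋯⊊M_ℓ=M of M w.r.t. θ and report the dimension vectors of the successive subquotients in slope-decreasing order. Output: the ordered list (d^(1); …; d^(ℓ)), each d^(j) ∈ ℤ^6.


Interval decomposition of M: I[1,1]^2, I[1,4], I[3,3]^2, I[3,6], I[5,6].
HN type (ℓ=5): μ^(1)=16; μ^(2)=25/2; μ^(3)=-8/3; μ^(4)=-17/2; μ^(5)=-19

((2, 0, 0, 0, 0, 0); (1, 1, 1, 1, 0, 0); (0, 0, 0, 1, 1, 1); (0, 0, 0, 0, 1, 1); (0, 0, 3, 0, 0, 0))


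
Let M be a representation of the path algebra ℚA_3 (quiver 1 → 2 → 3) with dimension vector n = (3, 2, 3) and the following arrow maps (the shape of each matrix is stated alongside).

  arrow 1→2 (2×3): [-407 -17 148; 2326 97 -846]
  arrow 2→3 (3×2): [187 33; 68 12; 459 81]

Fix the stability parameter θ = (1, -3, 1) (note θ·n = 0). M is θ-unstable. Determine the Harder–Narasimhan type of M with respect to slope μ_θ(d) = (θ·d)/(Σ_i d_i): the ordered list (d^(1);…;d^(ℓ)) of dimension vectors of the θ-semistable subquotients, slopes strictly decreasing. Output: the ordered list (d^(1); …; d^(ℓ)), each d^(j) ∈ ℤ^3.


Barcode: M ≅ I[1,1], I[1,2], I[1,3], I[3,3]^2. HN layers by μ_θ (2 steps, strictly decreasing):
  μ^(1)=1; μ^(2)=-1

((1, 0, 3); (2, 2, 0))


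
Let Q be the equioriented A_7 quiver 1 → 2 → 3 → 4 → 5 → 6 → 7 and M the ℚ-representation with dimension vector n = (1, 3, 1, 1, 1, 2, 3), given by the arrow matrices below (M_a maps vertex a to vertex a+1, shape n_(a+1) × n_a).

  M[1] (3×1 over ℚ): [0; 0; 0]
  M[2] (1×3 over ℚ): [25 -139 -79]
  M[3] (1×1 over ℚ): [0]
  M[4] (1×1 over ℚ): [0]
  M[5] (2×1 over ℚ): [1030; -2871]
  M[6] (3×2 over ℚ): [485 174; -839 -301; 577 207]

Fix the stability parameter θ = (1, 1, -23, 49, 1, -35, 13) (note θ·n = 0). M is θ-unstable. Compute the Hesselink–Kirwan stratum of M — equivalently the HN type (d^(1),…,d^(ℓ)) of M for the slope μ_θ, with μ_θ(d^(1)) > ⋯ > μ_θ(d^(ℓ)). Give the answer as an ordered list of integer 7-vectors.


Interval decomposition of M: I[1,1], I[2,2]^2, I[2,3], I[4,4], I[5,7], I[6,7], I[7,7].
HN type (ℓ=6): μ^(1)=49; μ^(2)=13; μ^(3)=1; μ^(4)=-11; μ^(5)=-17; μ^(6)=-35

((0, 0, 0, 1, 0, 0, 0); (0, 0, 0, 0, 0, 0, 3); (1, 2, 0, 0, 0, 0, 0); (0, 1, 1, 0, 0, 0, 0); (0, 0, 0, 0, 1, 1, 0); (0, 0, 0, 0, 0, 1, 0))


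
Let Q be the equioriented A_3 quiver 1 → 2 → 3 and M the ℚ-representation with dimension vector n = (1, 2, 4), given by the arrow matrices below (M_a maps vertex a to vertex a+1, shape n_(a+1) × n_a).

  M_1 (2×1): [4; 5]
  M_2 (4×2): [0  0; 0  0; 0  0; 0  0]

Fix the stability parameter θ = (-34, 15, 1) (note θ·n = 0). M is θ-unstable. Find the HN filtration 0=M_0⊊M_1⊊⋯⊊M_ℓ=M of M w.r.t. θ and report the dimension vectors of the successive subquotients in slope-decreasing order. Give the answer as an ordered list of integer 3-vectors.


Barcode: M ≅ I[1,2], I[2,2], I[3,3]^4. HN layers by μ_θ (3 steps, strictly decreasing):
  μ^(1)=15; μ^(2)=1; μ^(3)=-34

((0, 2, 0); (0, 0, 4); (1, 0, 0))


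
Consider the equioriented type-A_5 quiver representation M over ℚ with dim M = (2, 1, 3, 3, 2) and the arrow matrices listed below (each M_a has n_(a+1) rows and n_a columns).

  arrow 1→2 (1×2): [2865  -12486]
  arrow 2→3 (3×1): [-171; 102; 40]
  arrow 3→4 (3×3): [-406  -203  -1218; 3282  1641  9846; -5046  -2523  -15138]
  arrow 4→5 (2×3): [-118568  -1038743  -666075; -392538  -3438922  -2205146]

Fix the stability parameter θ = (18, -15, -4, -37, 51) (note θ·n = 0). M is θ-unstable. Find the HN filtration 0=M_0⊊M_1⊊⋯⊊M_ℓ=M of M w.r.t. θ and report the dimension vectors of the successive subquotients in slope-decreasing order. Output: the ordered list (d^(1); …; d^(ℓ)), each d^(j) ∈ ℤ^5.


Interval decomposition of M: I[1,1], I[1,3], I[3,3], I[3,5], I[4,4], I[4,5].
HN type (ℓ=6): μ^(1)=51; μ^(2)=18; μ^(3)=-1/3; μ^(4)=-4; μ^(5)=-41/2; μ^(6)=-37

((0, 0, 0, 0, 2); (1, 0, 0, 0, 0); (1, 1, 1, 0, 0); (0, 0, 1, 0, 0); (0, 0, 1, 1, 0); (0, 0, 0, 2, 0))


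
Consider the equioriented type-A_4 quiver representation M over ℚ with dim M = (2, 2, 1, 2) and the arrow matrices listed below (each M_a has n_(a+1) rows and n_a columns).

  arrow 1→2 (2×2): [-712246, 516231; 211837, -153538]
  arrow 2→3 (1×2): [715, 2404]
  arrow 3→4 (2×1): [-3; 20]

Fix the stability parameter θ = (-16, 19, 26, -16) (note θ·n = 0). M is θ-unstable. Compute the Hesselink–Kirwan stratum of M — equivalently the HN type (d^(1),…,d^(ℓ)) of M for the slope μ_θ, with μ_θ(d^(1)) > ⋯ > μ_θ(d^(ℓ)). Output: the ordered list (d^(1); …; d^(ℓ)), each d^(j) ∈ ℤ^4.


Via rank(M_{q-1}∘⋯∘M_p): M ≅ I[1,2], I[1,4], I[4,4].
μ_θ-semistable layers: μ^(1)=19; μ^(2)=29/3; μ^(3)=-16

((0, 1, 0, 0); (0, 1, 1, 1); (2, 0, 0, 1))


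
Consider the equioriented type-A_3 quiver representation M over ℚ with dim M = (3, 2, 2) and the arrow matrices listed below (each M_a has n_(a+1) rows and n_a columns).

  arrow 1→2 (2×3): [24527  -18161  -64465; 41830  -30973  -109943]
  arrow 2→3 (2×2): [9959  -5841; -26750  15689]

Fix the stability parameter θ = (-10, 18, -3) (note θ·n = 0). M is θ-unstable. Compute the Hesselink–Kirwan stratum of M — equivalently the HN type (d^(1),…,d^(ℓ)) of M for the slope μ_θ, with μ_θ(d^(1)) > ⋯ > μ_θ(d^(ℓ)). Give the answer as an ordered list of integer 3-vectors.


Via rank(M_{q-1}∘⋯∘M_p): M ≅ I[1,1], I[1,3]^2.
μ_θ-semistable layers: μ^(1)=15/2; μ^(2)=-10

((0, 2, 2); (3, 0, 0))


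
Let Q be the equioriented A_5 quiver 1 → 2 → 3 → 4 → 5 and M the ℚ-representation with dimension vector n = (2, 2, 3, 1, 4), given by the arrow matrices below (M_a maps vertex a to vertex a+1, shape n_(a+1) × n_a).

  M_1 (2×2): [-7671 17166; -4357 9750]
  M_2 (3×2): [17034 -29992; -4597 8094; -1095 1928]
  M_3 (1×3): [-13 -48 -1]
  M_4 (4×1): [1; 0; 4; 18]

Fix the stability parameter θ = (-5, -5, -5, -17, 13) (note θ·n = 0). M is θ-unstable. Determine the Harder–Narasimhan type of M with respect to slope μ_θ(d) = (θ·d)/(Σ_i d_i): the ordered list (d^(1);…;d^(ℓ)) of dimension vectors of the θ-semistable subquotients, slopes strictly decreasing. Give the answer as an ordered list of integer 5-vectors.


Interval decomposition of M: I[1,3], I[1,5], I[3,3], I[5,5]^3.
HN type (ℓ=3): μ^(1)=13; μ^(2)=-5; μ^(3)=-8

((0, 0, 0, 0, 4); (1, 1, 2, 0, 0); (1, 1, 1, 1, 0))


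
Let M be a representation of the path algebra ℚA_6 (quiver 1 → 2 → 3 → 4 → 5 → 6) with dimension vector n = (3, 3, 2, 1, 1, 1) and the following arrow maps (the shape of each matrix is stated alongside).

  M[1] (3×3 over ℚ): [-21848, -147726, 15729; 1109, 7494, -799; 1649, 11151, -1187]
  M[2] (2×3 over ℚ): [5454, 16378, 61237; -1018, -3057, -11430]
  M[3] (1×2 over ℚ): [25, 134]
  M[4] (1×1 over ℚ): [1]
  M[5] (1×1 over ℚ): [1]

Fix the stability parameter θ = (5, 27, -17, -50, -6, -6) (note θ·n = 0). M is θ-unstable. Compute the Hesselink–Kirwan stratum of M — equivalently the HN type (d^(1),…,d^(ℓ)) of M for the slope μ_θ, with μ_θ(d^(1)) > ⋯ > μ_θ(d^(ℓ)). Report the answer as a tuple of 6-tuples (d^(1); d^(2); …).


Via rank(M_{q-1}∘⋯∘M_p): M ≅ I[1,2], I[1,3], I[1,6].
μ_θ-semistable layers: μ^(1)=27; μ^(2)=5; μ^(3)=-6; μ^(4)=-35/4

((0, 1, 0, 0, 0, 0); (2, 1, 1, 0, 0, 0); (0, 0, 0, 0, 1, 1); (1, 1, 1, 1, 0, 0))


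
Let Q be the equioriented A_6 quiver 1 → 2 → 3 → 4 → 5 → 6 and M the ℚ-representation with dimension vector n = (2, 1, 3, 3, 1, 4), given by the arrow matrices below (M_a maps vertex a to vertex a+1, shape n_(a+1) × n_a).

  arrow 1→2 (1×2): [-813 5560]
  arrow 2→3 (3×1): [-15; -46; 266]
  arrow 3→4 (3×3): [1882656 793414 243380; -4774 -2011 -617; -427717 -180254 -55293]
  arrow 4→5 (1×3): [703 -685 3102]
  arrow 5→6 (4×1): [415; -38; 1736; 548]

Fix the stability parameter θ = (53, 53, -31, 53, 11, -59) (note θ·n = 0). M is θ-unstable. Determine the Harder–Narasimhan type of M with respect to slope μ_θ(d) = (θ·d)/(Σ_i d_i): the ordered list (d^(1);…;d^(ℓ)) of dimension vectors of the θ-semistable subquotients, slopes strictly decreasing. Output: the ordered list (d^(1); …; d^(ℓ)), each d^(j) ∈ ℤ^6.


Barcode: M ≅ I[1,1], I[1,4], I[3,4], I[3,6], I[6,6]^3. HN layers by μ_θ (5 steps, strictly decreasing):
  μ^(1)=53; μ^(2)=25; μ^(3)=5/3; μ^(4)=-31; μ^(5)=-59

((1, 0, 0, 2, 0, 0); (1, 1, 1, 0, 0, 0); (0, 0, 0, 1, 1, 1); (0, 0, 2, 0, 0, 0); (0, 0, 0, 0, 0, 3))


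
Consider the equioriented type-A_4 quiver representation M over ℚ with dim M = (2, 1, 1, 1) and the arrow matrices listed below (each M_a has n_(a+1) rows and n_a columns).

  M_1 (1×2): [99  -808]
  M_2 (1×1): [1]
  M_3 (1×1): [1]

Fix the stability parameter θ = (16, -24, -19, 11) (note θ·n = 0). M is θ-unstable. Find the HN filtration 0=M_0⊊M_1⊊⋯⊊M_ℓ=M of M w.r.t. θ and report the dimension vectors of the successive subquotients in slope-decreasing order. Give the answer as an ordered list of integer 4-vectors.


Barcode: M ≅ I[1,1], I[1,4]. HN layers by μ_θ (3 steps, strictly decreasing):
  μ^(1)=16; μ^(2)=11; μ^(3)=-9

((1, 0, 0, 0); (0, 0, 0, 1); (1, 1, 1, 0))


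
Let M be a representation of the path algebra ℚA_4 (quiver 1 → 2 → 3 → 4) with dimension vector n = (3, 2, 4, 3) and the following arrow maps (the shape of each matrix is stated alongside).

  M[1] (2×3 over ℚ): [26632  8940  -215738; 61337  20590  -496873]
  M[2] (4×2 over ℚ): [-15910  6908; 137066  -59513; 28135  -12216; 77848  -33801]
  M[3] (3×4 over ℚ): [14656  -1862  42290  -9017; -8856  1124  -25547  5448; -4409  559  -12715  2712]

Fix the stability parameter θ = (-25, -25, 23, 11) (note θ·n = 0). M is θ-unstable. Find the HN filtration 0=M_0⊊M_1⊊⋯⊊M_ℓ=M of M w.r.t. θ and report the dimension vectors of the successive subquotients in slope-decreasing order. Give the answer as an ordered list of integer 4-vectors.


Via rank(M_{q-1}∘⋯∘M_p): M ≅ I[1,1], I[1,4]^2, I[3,3], I[3,4].
μ_θ-semistable layers: μ^(1)=23; μ^(2)=17; μ^(3)=-25

((0, 0, 1, 0); (0, 0, 3, 3); (3, 2, 0, 0))


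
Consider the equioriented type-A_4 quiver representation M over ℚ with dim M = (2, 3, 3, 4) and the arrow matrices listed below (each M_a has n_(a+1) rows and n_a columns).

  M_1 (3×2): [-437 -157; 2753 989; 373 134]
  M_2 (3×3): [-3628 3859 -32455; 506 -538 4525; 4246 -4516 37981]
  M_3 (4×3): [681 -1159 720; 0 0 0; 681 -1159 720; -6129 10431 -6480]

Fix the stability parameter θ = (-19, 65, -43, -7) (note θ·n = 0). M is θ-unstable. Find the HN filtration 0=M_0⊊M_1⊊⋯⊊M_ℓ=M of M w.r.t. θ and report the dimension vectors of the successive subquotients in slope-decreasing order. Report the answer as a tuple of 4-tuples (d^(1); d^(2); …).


Interval decomposition of M: I[1,3], I[1,4], I[2,2], I[3,3], I[4,4]^3.
HN type (ℓ=6): μ^(1)=65; μ^(2)=11; μ^(3)=5; μ^(4)=-7; μ^(5)=-19; μ^(6)=-43

((0, 1, 0, 0); (0, 1, 1, 0); (0, 1, 1, 1); (0, 0, 0, 3); (2, 0, 0, 0); (0, 0, 1, 0))


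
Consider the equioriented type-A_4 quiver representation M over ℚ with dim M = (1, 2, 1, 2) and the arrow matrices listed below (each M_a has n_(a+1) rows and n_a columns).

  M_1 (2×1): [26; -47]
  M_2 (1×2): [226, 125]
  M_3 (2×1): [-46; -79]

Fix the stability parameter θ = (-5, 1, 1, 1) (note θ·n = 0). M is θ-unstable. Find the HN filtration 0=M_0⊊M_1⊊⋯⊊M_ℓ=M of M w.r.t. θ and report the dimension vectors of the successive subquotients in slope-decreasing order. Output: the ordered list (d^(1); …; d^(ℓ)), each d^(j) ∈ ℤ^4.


Via rank(M_{q-1}∘⋯∘M_p): M ≅ I[1,4], I[2,2], I[4,4].
μ_θ-semistable layers: μ^(1)=1; μ^(2)=-5

((0, 2, 1, 2); (1, 0, 0, 0))


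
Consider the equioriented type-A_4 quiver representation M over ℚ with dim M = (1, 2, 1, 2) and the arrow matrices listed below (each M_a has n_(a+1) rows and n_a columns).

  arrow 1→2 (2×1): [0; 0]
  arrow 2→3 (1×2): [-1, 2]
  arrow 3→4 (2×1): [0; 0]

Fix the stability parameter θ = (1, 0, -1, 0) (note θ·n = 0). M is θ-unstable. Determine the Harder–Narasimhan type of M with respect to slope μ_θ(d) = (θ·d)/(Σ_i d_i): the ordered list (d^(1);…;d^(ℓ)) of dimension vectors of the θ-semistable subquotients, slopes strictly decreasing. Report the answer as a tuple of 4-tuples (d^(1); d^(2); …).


Barcode: M ≅ I[1,1], I[2,2], I[2,3], I[4,4]^2. HN layers by μ_θ (3 steps, strictly decreasing):
  μ^(1)=1; μ^(2)=0; μ^(3)=-1/2

((1, 0, 0, 0); (0, 1, 0, 2); (0, 1, 1, 0))


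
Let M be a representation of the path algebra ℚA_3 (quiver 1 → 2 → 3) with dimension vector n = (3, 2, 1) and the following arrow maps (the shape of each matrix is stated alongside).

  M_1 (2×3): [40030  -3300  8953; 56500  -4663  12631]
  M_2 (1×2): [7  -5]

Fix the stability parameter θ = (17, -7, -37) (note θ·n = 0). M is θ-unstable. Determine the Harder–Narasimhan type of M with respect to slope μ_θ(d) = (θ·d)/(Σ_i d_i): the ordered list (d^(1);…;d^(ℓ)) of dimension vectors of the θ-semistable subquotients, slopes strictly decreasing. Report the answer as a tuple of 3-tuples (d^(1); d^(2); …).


Via rank(M_{q-1}∘⋯∘M_p): M ≅ I[1,1], I[1,2], I[1,3].
μ_θ-semistable layers: μ^(1)=17; μ^(2)=5; μ^(3)=-9

((1, 0, 0); (1, 1, 0); (1, 1, 1))


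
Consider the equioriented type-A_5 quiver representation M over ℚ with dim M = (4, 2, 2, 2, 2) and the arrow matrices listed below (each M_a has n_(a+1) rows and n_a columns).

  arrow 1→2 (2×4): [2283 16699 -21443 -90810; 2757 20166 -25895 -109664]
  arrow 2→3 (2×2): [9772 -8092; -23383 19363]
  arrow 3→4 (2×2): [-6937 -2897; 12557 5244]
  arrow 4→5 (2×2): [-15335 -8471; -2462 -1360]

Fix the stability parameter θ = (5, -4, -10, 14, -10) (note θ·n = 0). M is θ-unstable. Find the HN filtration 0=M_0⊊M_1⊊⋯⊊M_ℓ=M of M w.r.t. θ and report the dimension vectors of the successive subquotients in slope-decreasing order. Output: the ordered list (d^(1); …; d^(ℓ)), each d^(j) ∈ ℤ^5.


Barcode: M ≅ I[1,1]^2, I[1,2], I[1,5], I[3,5]. HN layers by μ_θ (5 steps, strictly decreasing):
  μ^(1)=5; μ^(2)=2; μ^(3)=1/2; μ^(4)=-3; μ^(5)=-10

((2, 0, 0, 0, 0); (0, 0, 0, 2, 2); (1, 1, 0, 0, 0); (1, 1, 1, 0, 0); (0, 0, 1, 0, 0))


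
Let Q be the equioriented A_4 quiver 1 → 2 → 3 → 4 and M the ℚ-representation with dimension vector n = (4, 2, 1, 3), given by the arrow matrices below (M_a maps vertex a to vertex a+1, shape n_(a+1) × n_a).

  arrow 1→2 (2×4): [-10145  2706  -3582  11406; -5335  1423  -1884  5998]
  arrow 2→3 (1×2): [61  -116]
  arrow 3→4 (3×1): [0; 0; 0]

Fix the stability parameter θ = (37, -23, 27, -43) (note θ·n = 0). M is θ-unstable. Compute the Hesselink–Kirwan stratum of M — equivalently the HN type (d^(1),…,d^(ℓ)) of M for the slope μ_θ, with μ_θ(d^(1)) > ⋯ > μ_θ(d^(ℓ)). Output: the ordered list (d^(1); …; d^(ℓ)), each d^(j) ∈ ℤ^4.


Barcode: M ≅ I[1,1]^2, I[1,2], I[1,3], I[4,4]^3. HN layers by μ_θ (4 steps, strictly decreasing):
  μ^(1)=37; μ^(2)=27; μ^(3)=7; μ^(4)=-43

((2, 0, 0, 0); (0, 0, 1, 0); (2, 2, 0, 0); (0, 0, 0, 3))


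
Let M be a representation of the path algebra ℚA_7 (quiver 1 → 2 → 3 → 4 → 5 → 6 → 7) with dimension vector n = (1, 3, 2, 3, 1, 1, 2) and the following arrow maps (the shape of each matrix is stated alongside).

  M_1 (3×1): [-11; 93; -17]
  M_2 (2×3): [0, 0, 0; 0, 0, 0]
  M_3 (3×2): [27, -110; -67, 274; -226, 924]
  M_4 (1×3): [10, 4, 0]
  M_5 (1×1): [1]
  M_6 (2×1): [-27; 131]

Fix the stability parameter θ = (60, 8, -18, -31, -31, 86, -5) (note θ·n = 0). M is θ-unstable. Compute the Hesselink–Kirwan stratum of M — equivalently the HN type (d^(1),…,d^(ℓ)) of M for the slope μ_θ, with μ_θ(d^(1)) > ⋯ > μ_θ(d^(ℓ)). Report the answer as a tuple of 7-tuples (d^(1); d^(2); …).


Via rank(M_{q-1}∘⋯∘M_p): M ≅ I[1,2], I[2,2]^2, I[3,4], I[3,7], I[4,4], I[7,7].
μ_θ-semistable layers: μ^(1)=81/2; μ^(2)=34; μ^(3)=8; μ^(4)=-5; μ^(5)=-49/2; μ^(6)=-80/3; μ^(7)=-31

((0, 0, 0, 0, 0, 1, 1); (1, 1, 0, 0, 0, 0, 0); (0, 2, 0, 0, 0, 0, 0); (0, 0, 0, 0, 0, 0, 1); (0, 0, 1, 1, 0, 0, 0); (0, 0, 1, 1, 1, 0, 0); (0, 0, 0, 1, 0, 0, 0))


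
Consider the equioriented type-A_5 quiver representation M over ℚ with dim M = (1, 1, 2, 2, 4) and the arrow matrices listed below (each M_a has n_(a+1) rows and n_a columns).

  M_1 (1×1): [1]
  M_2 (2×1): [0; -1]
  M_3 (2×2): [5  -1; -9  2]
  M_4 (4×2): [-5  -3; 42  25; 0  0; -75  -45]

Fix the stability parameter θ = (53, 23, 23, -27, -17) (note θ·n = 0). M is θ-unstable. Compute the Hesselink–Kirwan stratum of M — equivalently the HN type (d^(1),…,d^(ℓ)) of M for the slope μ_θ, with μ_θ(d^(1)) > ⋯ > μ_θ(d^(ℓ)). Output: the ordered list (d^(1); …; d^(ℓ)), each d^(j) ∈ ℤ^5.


Via rank(M_{q-1}∘⋯∘M_p): M ≅ I[1,5], I[3,5], I[5,5]^2.
μ_θ-semistable layers: μ^(1)=11; μ^(2)=-7; μ^(3)=-17

((1, 1, 1, 1, 1); (0, 0, 1, 1, 1); (0, 0, 0, 0, 2))


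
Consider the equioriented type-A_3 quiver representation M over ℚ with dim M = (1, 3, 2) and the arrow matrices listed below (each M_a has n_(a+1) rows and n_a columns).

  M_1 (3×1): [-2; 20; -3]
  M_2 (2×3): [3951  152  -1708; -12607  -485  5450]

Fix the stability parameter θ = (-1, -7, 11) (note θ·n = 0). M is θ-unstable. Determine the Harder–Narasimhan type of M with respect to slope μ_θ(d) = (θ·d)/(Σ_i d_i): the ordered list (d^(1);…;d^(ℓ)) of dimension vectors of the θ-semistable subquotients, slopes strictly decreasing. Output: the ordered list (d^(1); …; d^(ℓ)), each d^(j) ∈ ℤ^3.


Via rank(M_{q-1}∘⋯∘M_p): M ≅ I[1,3], I[2,2], I[2,3].
μ_θ-semistable layers: μ^(1)=11; μ^(2)=-4; μ^(3)=-7

((0, 0, 2); (1, 1, 0); (0, 2, 0))


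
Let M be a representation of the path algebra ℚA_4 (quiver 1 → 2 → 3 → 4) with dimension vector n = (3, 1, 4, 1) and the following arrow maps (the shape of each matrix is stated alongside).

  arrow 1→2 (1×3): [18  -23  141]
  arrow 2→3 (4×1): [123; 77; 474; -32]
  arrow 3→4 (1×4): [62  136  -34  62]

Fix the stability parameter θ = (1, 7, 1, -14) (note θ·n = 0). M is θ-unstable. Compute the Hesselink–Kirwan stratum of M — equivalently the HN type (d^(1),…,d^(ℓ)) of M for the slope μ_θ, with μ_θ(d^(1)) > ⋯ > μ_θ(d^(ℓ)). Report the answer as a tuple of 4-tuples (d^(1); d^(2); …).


Interval decomposition of M: I[1,1]^2, I[1,4], I[3,3]^3.
HN type (ℓ=2): μ^(1)=1; μ^(2)=-5/4

((2, 0, 3, 0); (1, 1, 1, 1))


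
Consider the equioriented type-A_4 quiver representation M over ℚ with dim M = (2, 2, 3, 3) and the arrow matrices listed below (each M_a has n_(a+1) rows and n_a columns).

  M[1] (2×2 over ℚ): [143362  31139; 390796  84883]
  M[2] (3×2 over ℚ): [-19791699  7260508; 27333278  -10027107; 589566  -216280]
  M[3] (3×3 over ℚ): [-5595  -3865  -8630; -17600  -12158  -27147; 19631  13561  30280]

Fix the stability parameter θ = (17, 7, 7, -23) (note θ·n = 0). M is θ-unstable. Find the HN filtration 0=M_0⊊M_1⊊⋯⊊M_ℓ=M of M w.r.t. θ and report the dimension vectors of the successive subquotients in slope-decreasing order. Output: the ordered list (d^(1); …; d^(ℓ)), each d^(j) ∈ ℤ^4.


Via rank(M_{q-1}∘⋯∘M_p): M ≅ I[1,3], I[1,4], I[3,4], I[4,4].
μ_θ-semistable layers: μ^(1)=31/3; μ^(2)=2; μ^(3)=-8; μ^(4)=-23

((1, 1, 1, 0); (1, 1, 1, 1); (0, 0, 1, 1); (0, 0, 0, 1))


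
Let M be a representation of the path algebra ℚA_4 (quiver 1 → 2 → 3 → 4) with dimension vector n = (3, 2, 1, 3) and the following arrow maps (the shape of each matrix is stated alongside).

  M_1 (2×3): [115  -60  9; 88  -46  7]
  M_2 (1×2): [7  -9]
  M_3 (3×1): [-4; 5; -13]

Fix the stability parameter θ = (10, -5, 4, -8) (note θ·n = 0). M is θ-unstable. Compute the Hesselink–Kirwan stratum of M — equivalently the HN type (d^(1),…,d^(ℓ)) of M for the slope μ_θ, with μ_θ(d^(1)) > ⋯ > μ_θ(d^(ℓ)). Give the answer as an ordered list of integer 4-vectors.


Barcode: M ≅ I[1,1], I[1,2], I[1,4], I[4,4]^2. HN layers by μ_θ (4 steps, strictly decreasing):
  μ^(1)=10; μ^(2)=5/2; μ^(3)=1/4; μ^(4)=-8

((1, 0, 0, 0); (1, 1, 0, 0); (1, 1, 1, 1); (0, 0, 0, 2))
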